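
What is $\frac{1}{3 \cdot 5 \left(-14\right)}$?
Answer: $- \frac{1}{210} \approx -0.0047619$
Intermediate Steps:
$\frac{1}{3 \cdot 5 \left(-14\right)} = \frac{1}{15 \left(-14\right)} = \frac{1}{-210} = - \frac{1}{210}$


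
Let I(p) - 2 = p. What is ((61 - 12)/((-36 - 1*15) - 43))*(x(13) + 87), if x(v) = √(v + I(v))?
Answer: -4263/94 - 49*√7/47 ≈ -48.109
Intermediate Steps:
I(p) = 2 + p
x(v) = √(2 + 2*v) (x(v) = √(v + (2 + v)) = √(2 + 2*v))
((61 - 12)/((-36 - 1*15) - 43))*(x(13) + 87) = ((61 - 12)/((-36 - 1*15) - 43))*(√(2 + 2*13) + 87) = (49/((-36 - 15) - 43))*(√(2 + 26) + 87) = (49/(-51 - 43))*(√28 + 87) = (49/(-94))*(2*√7 + 87) = (49*(-1/94))*(87 + 2*√7) = -49*(87 + 2*√7)/94 = -4263/94 - 49*√7/47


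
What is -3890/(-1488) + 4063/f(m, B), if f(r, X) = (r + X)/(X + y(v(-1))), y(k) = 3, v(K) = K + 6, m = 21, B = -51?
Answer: 24192701/3720 ≈ 6503.4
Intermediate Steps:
v(K) = 6 + K
f(r, X) = (X + r)/(3 + X) (f(r, X) = (r + X)/(X + 3) = (X + r)/(3 + X))
-3890/(-1488) + 4063/f(m, B) = -3890/(-1488) + 4063/(((-51 + 21)/(3 - 51))) = -3890*(-1/1488) + 4063/((-30/(-48))) = 1945/744 + 4063/((-1/48*(-30))) = 1945/744 + 4063/(5/8) = 1945/744 + 4063*(8/5) = 1945/744 + 32504/5 = 24192701/3720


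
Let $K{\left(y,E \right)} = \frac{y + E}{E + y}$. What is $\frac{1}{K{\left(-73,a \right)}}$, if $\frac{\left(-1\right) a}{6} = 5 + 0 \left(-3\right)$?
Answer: $1$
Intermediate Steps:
$a = -30$ ($a = - 6 \left(5 + 0 \left(-3\right)\right) = - 6 \left(5 + 0\right) = \left(-6\right) 5 = -30$)
$K{\left(y,E \right)} = 1$ ($K{\left(y,E \right)} = \frac{E + y}{E + y} = 1$)
$\frac{1}{K{\left(-73,a \right)}} = 1^{-1} = 1$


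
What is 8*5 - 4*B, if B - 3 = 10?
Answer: -12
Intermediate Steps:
B = 13 (B = 3 + 10 = 13)
8*5 - 4*B = 8*5 - 4*13 = 40 - 52 = -12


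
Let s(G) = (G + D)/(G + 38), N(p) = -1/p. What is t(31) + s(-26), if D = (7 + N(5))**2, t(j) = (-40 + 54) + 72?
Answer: 13153/150 ≈ 87.687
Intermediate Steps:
t(j) = 86 (t(j) = 14 + 72 = 86)
D = 1156/25 (D = (7 - 1/5)**2 = (34/5)**2 = 1156/25 ≈ 46.240)
s(G) = (1156/25 + G)/(38 + G) (s(G) = (G + 1156/25)/(G + 38) = (1156/25 + G)/(38 + G))
t(31) + s(-26) = 86 + (1156/25 - 26)/(38 - 26) = 86 + (506/25)/12 = 86 + (1/12)*(506/25) = 86 + 253/150 = 13153/150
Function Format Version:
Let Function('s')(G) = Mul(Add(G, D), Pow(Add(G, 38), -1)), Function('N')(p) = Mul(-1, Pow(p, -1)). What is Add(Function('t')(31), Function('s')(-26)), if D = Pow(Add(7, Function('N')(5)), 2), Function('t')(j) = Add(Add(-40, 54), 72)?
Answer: Rational(13153, 150) ≈ 87.687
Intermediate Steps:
Function('t')(j) = 86 (Function('t')(j) = Add(14, 72) = 86)
D = Rational(1156, 25) (D = Pow(Add(7, Mul(-1, Pow(5, -1))), 2) = Pow(Add(7, Mul(-1, Rational(1, 5))), 2) = Pow(Add(7, Rational(-1, 5)), 2) = Pow(Rational(34, 5), 2) = Rational(1156, 25) ≈ 46.240)
Function('s')(G) = Mul(Pow(Add(38, G), -1), Add(Rational(1156, 25), G)) (Function('s')(G) = Mul(Add(G, Rational(1156, 25)), Pow(Add(G, 38), -1)) = Mul(Add(Rational(1156, 25), G), Pow(Add(38, G), -1)) = Mul(Pow(Add(38, G), -1), Add(Rational(1156, 25), G)))
Add(Function('t')(31), Function('s')(-26)) = Add(86, Mul(Pow(Add(38, -26), -1), Add(Rational(1156, 25), -26))) = Add(86, Mul(Pow(12, -1), Rational(506, 25))) = Add(86, Mul(Rational(1, 12), Rational(506, 25))) = Add(86, Rational(253, 150)) = Rational(13153, 150)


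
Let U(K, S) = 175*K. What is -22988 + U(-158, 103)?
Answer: -50638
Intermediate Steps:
-22988 + U(-158, 103) = -22988 + 175*(-158) = -22988 - 27650 = -50638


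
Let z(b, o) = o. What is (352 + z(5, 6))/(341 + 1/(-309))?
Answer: 55311/52684 ≈ 1.0499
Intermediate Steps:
(352 + z(5, 6))/(341 + 1/(-309)) = (352 + 6)/(341 + 1/(-309)) = 358/(341 - 1/309) = 358/(105368/309) = 358*(309/105368) = 55311/52684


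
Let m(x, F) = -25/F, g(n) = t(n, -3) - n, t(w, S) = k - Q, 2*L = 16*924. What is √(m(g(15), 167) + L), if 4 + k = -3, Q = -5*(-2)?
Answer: √206151313/167 ≈ 85.976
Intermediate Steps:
Q = 10
k = -7 (k = -4 - 3 = -7)
L = 7392 (L = (16*924)/2 = (½)*14784 = 7392)
t(w, S) = -17 (t(w, S) = -7 - 1*10 = -7 - 10 = -17)
g(n) = -17 - n
√(m(g(15), 167) + L) = √(-25/167 + 7392) = √(1234439/167) = √206151313/167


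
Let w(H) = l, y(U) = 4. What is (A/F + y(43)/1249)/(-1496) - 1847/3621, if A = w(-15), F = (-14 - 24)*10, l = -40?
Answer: -175349549/343719804 ≈ -0.51015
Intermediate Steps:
F = -380 (F = -38*10 = -380)
w(H) = -40
A = -40
(A/F + y(43)/1249)/(-1496) - 1847/3621 = (-40/(-380) + 4/1249)/(-1496) - 1847/3621 = (-40*(-1/380) + 4*(1/1249))*(-1/1496) - 1847*1/3621 = (2/19 + 4/1249)*(-1/1496) - 1847/3621 = (2574/23731)*(-1/1496) - 1847/3621 = -117/1613708 - 1847/3621 = -175349549/343719804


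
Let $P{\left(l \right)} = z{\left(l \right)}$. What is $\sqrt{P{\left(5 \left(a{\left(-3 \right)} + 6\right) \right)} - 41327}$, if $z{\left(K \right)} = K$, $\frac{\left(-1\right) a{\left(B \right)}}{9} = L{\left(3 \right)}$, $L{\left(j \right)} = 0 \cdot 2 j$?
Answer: $i \sqrt{41297} \approx 203.22 i$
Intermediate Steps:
$L{\left(j \right)} = 0$ ($L{\left(j \right)} = 0 j = 0$)
$a{\left(B \right)} = 0$ ($a{\left(B \right)} = \left(-9\right) 0 = 0$)
$P{\left(l \right)} = l$
$\sqrt{P{\left(5 \left(a{\left(-3 \right)} + 6\right) \right)} - 41327} = \sqrt{5 \left(0 + 6\right) - 41327} = \sqrt{5 \cdot 6 - 41327} = \sqrt{30 - 41327} = \sqrt{-41297} = i \sqrt{41297}$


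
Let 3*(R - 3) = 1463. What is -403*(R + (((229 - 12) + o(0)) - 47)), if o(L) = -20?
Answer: -774566/3 ≈ -2.5819e+5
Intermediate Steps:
R = 1472/3 (R = 3 + (1/3)*1463 = 3 + 1463/3 = 1472/3 ≈ 490.67)
-403*(R + (((229 - 12) + o(0)) - 47)) = -403*(1472/3 + (((229 - 12) - 20) - 47)) = -403*(1472/3 + ((217 - 20) - 47)) = -403*(1472/3 + (197 - 47)) = -403*(1472/3 + 150) = -403*1922/3 = -774566/3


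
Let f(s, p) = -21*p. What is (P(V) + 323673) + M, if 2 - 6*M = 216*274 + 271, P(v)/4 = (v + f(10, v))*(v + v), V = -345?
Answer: -112381415/6 ≈ -1.8730e+7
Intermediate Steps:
P(v) = -160*v² (P(v) = 4*((v - 21*v)*(v + v)) = 4*((-20*v)*(2*v)) = 4*(-40*v²) = -160*v²)
M = -59453/6 (M = ⅓ - (216*274 + 271)/6 = ⅓ - (59184 + 271)/6 = ⅓ - ⅙*59455 = ⅓ - 59455/6 = -59453/6 ≈ -9908.8)
(P(V) + 323673) + M = (-160*(-345)² + 323673) - 59453/6 = (-160*119025 + 323673) - 59453/6 = (-19044000 + 323673) - 59453/6 = -18720327 - 59453/6 = -112381415/6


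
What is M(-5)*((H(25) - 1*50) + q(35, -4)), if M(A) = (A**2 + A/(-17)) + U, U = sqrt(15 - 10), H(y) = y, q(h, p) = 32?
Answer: 3010/17 + 7*sqrt(5) ≈ 192.71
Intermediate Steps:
U = sqrt(5) ≈ 2.2361
M(A) = sqrt(5) + A**2 - A/17 (M(A) = (A**2 + A/(-17)) + sqrt(5) = (A**2 - A/17) + sqrt(5) = sqrt(5) + A**2 - A/17)
M(-5)*((H(25) - 1*50) + q(35, -4)) = (sqrt(5) + (-5)**2 - 1/17*(-5))*((25 - 1*50) + 32) = (sqrt(5) + 25 + 5/17)*((25 - 50) + 32) = (430/17 + sqrt(5))*(-25 + 32) = (430/17 + sqrt(5))*7 = 3010/17 + 7*sqrt(5)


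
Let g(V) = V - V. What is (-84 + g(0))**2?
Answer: 7056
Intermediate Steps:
g(V) = 0
(-84 + g(0))**2 = (-84 + 0)**2 = (-84)**2 = 7056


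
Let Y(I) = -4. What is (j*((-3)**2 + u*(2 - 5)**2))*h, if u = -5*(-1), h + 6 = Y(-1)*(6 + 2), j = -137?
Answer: 281124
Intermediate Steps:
h = -38 (h = -6 - 4*(6 + 2) = -6 - 4*8 = -6 - 32 = -38)
u = 5
(j*((-3)**2 + u*(2 - 5)**2))*h = -137*((-3)**2 + 5*(2 - 5)**2)*(-38) = -137*(9 + 5*(-3)**2)*(-38) = -137*(9 + 5*9)*(-38) = -137*(9 + 45)*(-38) = -137*54*(-38) = -7398*(-38) = 281124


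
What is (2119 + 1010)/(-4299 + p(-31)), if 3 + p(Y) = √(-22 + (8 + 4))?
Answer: -6730479/9253607 - 3129*I*√10/18507214 ≈ -0.72734 - 0.00053464*I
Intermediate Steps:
p(Y) = -3 + I*√10 (p(Y) = -3 + √(-22 + (8 + 4)) = -3 + √(-22 + 12) = -3 + √(-10) = -3 + I*√10)
(2119 + 1010)/(-4299 + p(-31)) = (2119 + 1010)/(-4299 + (-3 + I*√10)) = 3129/(-4302 + I*√10)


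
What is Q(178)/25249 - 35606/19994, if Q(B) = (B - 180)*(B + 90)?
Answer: -454866339/252414253 ≈ -1.8021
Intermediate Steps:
Q(B) = (-180 + B)*(90 + B)
Q(178)/25249 - 35606/19994 = (-16200 + 178² - 90*178)/25249 - 35606/19994 = (-16200 + 31684 - 16020)*(1/25249) - 35606*1/19994 = -536*1/25249 - 17803/9997 = -536/25249 - 17803/9997 = -454866339/252414253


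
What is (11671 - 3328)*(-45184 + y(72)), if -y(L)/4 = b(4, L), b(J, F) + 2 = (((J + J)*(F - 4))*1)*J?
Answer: -449520840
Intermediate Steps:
b(J, F) = -2 + 2*J**2*(-4 + F) (b(J, F) = -2 + (((J + J)*(F - 4))*1)*J = -2 + (((2*J)*(-4 + F))*1)*J = -2 + ((2*J*(-4 + F))*1)*J = -2 + (2*J*(-4 + F))*J = -2 + 2*J**2*(-4 + F))
y(L) = 520 - 128*L (y(L) = -4*(-2 - 8*4**2 + 2*L*4**2) = -4*(-2 - 8*16 + 2*L*16) = -4*(-2 - 128 + 32*L) = -4*(-130 + 32*L) = 520 - 128*L)
(11671 - 3328)*(-45184 + y(72)) = (11671 - 3328)*(-45184 + (520 - 128*72)) = 8343*(-45184 + (520 - 9216)) = 8343*(-45184 - 8696) = 8343*(-53880) = -449520840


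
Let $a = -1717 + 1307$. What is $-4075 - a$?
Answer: $-3665$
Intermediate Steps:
$a = -410$
$-4075 - a = -4075 - -410 = -4075 + 410 = -3665$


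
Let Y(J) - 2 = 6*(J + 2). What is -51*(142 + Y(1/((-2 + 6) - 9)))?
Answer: -39474/5 ≈ -7894.8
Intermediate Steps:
Y(J) = 14 + 6*J (Y(J) = 2 + 6*(J + 2) = 2 + 6*(2 + J) = 2 + (12 + 6*J) = 14 + 6*J)
-51*(142 + Y(1/((-2 + 6) - 9))) = -51*(142 + (14 + 6/((-2 + 6) - 9))) = -51*(142 + (14 + 6/(4 - 9))) = -51*(142 + (14 + 6/(-5))) = -51*(142 + (14 + 6*(-⅕))) = -51*(142 + (14 - 6/5)) = -51*(142 + 64/5) = -51*774/5 = -39474/5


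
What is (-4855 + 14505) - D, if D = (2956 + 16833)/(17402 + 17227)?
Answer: 47735723/4947 ≈ 9649.4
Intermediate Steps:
D = 2827/4947 (D = 19789/34629 = 19789*(1/34629) = 2827/4947 ≈ 0.57146)
(-4855 + 14505) - D = (-4855 + 14505) - 1*2827/4947 = 9650 - 2827/4947 = 47735723/4947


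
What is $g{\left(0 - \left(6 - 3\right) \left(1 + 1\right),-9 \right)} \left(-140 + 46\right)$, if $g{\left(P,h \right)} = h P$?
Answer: $-5076$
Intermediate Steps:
$g{\left(P,h \right)} = P h$
$g{\left(0 - \left(6 - 3\right) \left(1 + 1\right),-9 \right)} \left(-140 + 46\right) = \left(0 - \left(6 - 3\right) \left(1 + 1\right)\right) \left(-9\right) \left(-140 + 46\right) = \left(0 - 3 \cdot 2\right) \left(-9\right) \left(-94\right) = \left(0 - 6\right) \left(-9\right) \left(-94\right) = \left(-6\right) \left(-9\right) \left(-94\right) = 54 \left(-94\right) = -5076$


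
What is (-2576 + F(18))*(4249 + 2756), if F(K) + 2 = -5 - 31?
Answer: -18311070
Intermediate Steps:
F(K) = -38 (F(K) = -2 + (-5 - 31) = -2 - 36 = -38)
(-2576 + F(18))*(4249 + 2756) = (-2576 - 38)*(4249 + 2756) = -2614*7005 = -18311070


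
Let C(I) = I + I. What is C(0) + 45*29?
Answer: 1305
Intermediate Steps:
C(I) = 2*I
C(0) + 45*29 = 2*0 + 45*29 = 0 + 1305 = 1305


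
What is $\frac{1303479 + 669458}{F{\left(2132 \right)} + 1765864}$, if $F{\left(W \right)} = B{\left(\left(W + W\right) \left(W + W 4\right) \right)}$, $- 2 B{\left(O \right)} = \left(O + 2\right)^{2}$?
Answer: $- \frac{1972937}{1033044056131418} \approx -1.9098 \cdot 10^{-9}$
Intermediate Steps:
$B{\left(O \right)} = - \frac{\left(2 + O\right)^{2}}{2}$ ($B{\left(O \right)} = - \frac{\left(O + 2\right)^{2}}{2} = - \frac{\left(2 + O\right)^{2}}{2}$)
$F{\left(W \right)} = - \frac{\left(2 + 10 W^{2}\right)^{2}}{2}$ ($F{\left(W \right)} = - \frac{\left(2 + \left(W + W\right) \left(W + W 4\right)\right)^{2}}{2} = - \frac{\left(2 + 2 W \left(W + 4 W\right)\right)^{2}}{2} = - \frac{\left(2 + 2 W 5 W\right)^{2}}{2} = - \frac{\left(2 + 10 W^{2}\right)^{2}}{2}$)
$\frac{1303479 + 669458}{F{\left(2132 \right)} + 1765864} = \frac{1303479 + 669458}{- 2 \left(1 + 5 \cdot 2132^{2}\right)^{2} + 1765864} = \frac{1972937}{- 2 \left(1 + 5 \cdot 4545424\right)^{2} + 1765864} = \frac{1972937}{- 2 \left(1 + 22727120\right)^{2} + 1765864} = \frac{1972937}{- 2 \cdot 22727121^{2} + 1765864} = \frac{1972937}{\left(-2\right) 516522028948641 + 1765864} = \frac{1972937}{-1033044057897282 + 1765864} = \frac{1972937}{-1033044056131418} = 1972937 \left(- \frac{1}{1033044056131418}\right) = - \frac{1972937}{1033044056131418}$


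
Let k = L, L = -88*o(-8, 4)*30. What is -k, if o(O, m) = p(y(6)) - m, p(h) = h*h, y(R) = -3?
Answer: 13200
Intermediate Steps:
p(h) = h²
o(O, m) = 9 - m (o(O, m) = (-3)² - m = 9 - m)
L = -13200 (L = -88*(9 - 1*4)*30 = -88*(9 - 4)*30 = -88*5*30 = -440*30 = -13200)
k = -13200
-k = -1*(-13200) = 13200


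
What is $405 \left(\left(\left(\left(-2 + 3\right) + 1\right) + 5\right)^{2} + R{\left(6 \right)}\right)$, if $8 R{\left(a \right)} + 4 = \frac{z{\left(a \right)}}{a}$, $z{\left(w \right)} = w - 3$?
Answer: $\frac{314685}{16} \approx 19668.0$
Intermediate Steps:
$z{\left(w \right)} = -3 + w$
$R{\left(a \right)} = - \frac{1}{2} + \frac{-3 + a}{8 a}$ ($R{\left(a \right)} = - \frac{1}{2} + \frac{\left(-3 + a\right) \frac{1}{a}}{8} = - \frac{1}{2} + \frac{\frac{1}{a} \left(-3 + a\right)}{8} = - \frac{1}{2} + \frac{-3 + a}{8 a}$)
$405 \left(\left(\left(\left(-2 + 3\right) + 1\right) + 5\right)^{2} + R{\left(6 \right)}\right) = 405 \left(\left(\left(\left(-2 + 3\right) + 1\right) + 5\right)^{2} + \frac{3 \left(-1 - 6\right)}{8 \cdot 6}\right) = 405 \left(\left(\left(1 + 1\right) + 5\right)^{2} + \frac{3}{8} \cdot \frac{1}{6} \left(-1 - 6\right)\right) = 405 \left(\left(2 + 5\right)^{2} + \frac{3}{8} \cdot \frac{1}{6} \left(-7\right)\right) = 405 \left(7^{2} - \frac{7}{16}\right) = 405 \left(49 - \frac{7}{16}\right) = 405 \cdot \frac{777}{16} = \frac{314685}{16}$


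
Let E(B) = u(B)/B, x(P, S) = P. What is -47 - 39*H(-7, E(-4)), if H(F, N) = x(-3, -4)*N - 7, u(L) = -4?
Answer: 343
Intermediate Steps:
E(B) = -4/B
H(F, N) = -7 - 3*N (H(F, N) = -3*N - 7 = -7 - 3*N)
-47 - 39*H(-7, E(-4)) = -47 - 39*(-7 - (-12)/(-4)) = -47 - 39*(-7 - (-12)*(-1)/4) = -47 - 39*(-7 - 3*1) = -47 - 39*(-7 - 3) = -47 - 39*(-10) = -47 + 390 = 343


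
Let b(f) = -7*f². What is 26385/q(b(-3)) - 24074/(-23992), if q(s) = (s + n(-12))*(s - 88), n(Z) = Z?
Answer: 30188899/9056980 ≈ 3.3332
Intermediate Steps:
q(s) = (-88 + s)*(-12 + s) (q(s) = (s - 12)*(s - 88) = (-12 + s)*(-88 + s) = (-88 + s)*(-12 + s))
26385/q(b(-3)) - 24074/(-23992) = 26385/(1056 + (-7*(-3)²)² - (-700)*(-3)²) - 24074/(-23992) = 26385/(1056 + (-7*9)² - (-700)*9) - 24074*(-1/23992) = 26385/(1056 + (-63)² - 100*(-63)) + 12037/11996 = 26385/(1056 + 3969 + 6300) + 12037/11996 = 26385/11325 + 12037/11996 = 26385*(1/11325) + 12037/11996 = 1759/755 + 12037/11996 = 30188899/9056980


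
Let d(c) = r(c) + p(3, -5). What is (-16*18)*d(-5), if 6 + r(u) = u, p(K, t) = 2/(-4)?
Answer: 3312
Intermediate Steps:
p(K, t) = -1/2 (p(K, t) = 2*(-1/4) = -1/2)
r(u) = -6 + u
d(c) = -13/2 + c (d(c) = (-6 + c) - 1/2 = -13/2 + c)
(-16*18)*d(-5) = (-16*18)*(-13/2 - 5) = -288*(-23/2) = 3312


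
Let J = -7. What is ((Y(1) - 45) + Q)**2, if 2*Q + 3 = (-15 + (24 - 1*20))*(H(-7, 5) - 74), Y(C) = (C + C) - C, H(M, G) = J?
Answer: 160000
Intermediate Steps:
H(M, G) = -7
Y(C) = C (Y(C) = 2*C - C = C)
Q = 444 (Q = -3/2 + ((-15 + (24 - 1*20))*(-7 - 74))/2 = -3/2 + ((-15 + (24 - 20))*(-81))/2 = -3/2 + ((-15 + 4)*(-81))/2 = -3/2 + (-11*(-81))/2 = -3/2 + (1/2)*891 = -3/2 + 891/2 = 444)
((Y(1) - 45) + Q)**2 = ((1 - 45) + 444)**2 = (-44 + 444)**2 = 400**2 = 160000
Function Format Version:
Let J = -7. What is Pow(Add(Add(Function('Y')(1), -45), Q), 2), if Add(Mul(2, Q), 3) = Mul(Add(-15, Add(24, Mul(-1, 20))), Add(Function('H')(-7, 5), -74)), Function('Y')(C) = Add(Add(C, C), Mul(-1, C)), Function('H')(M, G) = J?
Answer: 160000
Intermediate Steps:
Function('H')(M, G) = -7
Function('Y')(C) = C (Function('Y')(C) = Add(Mul(2, C), Mul(-1, C)) = C)
Q = 444 (Q = Add(Rational(-3, 2), Mul(Rational(1, 2), Mul(Add(-15, Add(24, Mul(-1, 20))), Add(-7, -74)))) = Add(Rational(-3, 2), Mul(Rational(1, 2), Mul(Add(-15, Add(24, -20)), -81))) = Add(Rational(-3, 2), Mul(Rational(1, 2), Mul(Add(-15, 4), -81))) = Add(Rational(-3, 2), Mul(Rational(1, 2), Mul(-11, -81))) = Add(Rational(-3, 2), Mul(Rational(1, 2), 891)) = Add(Rational(-3, 2), Rational(891, 2)) = 444)
Pow(Add(Add(Function('Y')(1), -45), Q), 2) = Pow(Add(Add(1, -45), 444), 2) = Pow(Add(-44, 444), 2) = Pow(400, 2) = 160000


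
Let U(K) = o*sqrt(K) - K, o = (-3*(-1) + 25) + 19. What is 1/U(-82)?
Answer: 1/2291 - 47*I*sqrt(82)/187862 ≈ 0.00043649 - 0.0022655*I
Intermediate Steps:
o = 47 (o = (3 + 25) + 19 = 28 + 19 = 47)
U(K) = -K + 47*sqrt(K) (U(K) = 47*sqrt(K) - K = -K + 47*sqrt(K))
1/U(-82) = 1/(-1*(-82) + 47*sqrt(-82)) = 1/(82 + 47*(I*sqrt(82))) = 1/(82 + 47*I*sqrt(82))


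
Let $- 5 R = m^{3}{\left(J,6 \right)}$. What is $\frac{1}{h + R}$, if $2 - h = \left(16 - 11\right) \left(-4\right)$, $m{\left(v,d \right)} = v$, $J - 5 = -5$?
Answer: $\frac{1}{22} \approx 0.045455$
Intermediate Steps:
$J = 0$ ($J = 5 - 5 = 0$)
$h = 22$ ($h = 2 - \left(16 - 11\right) \left(-4\right) = 2 - 5 \left(-4\right) = 2 - -20 = 2 + 20 = 22$)
$R = 0$ ($R = - \frac{0^{3}}{5} = \left(- \frac{1}{5}\right) 0 = 0$)
$\frac{1}{h + R} = \frac{1}{22 + 0} = \frac{1}{22}$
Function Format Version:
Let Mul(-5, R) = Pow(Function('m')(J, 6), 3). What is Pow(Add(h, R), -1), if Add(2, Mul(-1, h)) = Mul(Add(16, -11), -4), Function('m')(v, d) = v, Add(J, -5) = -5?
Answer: Rational(1, 22) ≈ 0.045455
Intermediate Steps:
J = 0 (J = Add(5, -5) = 0)
h = 22 (h = Add(2, Mul(-1, Mul(Add(16, -11), -4))) = Add(2, Mul(-1, Mul(5, -4))) = Add(2, Mul(-1, -20)) = Add(2, 20) = 22)
R = 0 (R = Mul(Rational(-1, 5), Pow(0, 3)) = Mul(Rational(-1, 5), 0) = 0)
Pow(Add(h, R), -1) = Pow(Add(22, 0), -1) = Pow(22, -1) = Rational(1, 22)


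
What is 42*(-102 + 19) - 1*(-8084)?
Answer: 4598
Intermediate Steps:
42*(-102 + 19) - 1*(-8084) = 42*(-83) + 8084 = -3486 + 8084 = 4598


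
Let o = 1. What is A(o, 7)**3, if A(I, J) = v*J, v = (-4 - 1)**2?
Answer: 5359375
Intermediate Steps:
v = 25 (v = (-5)**2 = 25)
A(I, J) = 25*J
A(o, 7)**3 = (25*7)**3 = 175**3 = 5359375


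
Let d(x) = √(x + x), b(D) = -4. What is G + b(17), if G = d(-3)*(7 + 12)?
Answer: -4 + 19*I*√6 ≈ -4.0 + 46.54*I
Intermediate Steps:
d(x) = √2*√x (d(x) = √(2*x) = √2*√x)
G = 19*I*√6 (G = (√2*√(-3))*(7 + 12) = (√2*(I*√3))*19 = (I*√6)*19 = 19*I*√6 ≈ 46.54*I)
G + b(17) = 19*I*√6 - 4 = -4 + 19*I*√6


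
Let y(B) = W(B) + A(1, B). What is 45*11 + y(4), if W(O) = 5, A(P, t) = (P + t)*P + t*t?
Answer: 521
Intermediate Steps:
A(P, t) = t² + P*(P + t) (A(P, t) = P*(P + t) + t² = t² + P*(P + t))
y(B) = 6 + B + B² (y(B) = 5 + (1² + B² + 1*B) = 5 + (1 + B² + B) = 5 + (1 + B + B²) = 6 + B + B²)
45*11 + y(4) = 45*11 + (6 + 4 + 4²) = 495 + (6 + 4 + 16) = 495 + 26 = 521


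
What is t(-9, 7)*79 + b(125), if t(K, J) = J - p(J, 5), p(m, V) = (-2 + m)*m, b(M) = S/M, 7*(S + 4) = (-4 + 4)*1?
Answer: -276504/125 ≈ -2212.0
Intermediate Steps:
S = -4 (S = -4 + ((-4 + 4)*1)/7 = -4 + (0*1)/7 = -4 + (1/7)*0 = -4 + 0 = -4)
b(M) = -4/M
p(m, V) = m*(-2 + m)
t(K, J) = J - J*(-2 + J)
t(-9, 7)*79 + b(125) = (7*(3 - 1*7))*79 - 4/125 = (7*(3 - 7))*79 - 4*1/125 = (7*(-4))*79 - 4/125 = -28*79 - 4/125 = -2212 - 4/125 = -276504/125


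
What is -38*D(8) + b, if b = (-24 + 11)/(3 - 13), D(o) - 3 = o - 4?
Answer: -2647/10 ≈ -264.70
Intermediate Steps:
D(o) = -1 + o (D(o) = 3 + (o - 4) = 3 + (-4 + o) = -1 + o)
b = 13/10 (b = -13/(-10) = -13*(-1/10) = 13/10 ≈ 1.3000)
-38*D(8) + b = -38*(-1 + 8) + 13/10 = -38*7 + 13/10 = -266 + 13/10 = -2647/10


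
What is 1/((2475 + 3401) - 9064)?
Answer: -1/3188 ≈ -0.00031368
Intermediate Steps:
1/((2475 + 3401) - 9064) = 1/(5876 - 9064) = 1/(-3188) = -1/3188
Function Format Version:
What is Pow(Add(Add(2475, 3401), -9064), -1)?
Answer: Rational(-1, 3188) ≈ -0.00031368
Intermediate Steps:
Pow(Add(Add(2475, 3401), -9064), -1) = Pow(Add(5876, -9064), -1) = Pow(-3188, -1) = Rational(-1, 3188)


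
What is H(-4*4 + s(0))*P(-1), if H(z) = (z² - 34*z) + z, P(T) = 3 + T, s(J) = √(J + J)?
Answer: 1568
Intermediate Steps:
s(J) = √2*√J (s(J) = √(2*J) = √2*√J)
H(z) = z² - 33*z
H(-4*4 + s(0))*P(-1) = ((-4*4 + √2*√0)*(-33 + (-4*4 + √2*√0)))*(3 - 1) = ((-16 + √2*0)*(-33 + (-16 + √2*0)))*2 = ((-16 + 0)*(-33 + (-16 + 0)))*2 = -16*(-33 - 16)*2 = -16*(-49)*2 = 784*2 = 1568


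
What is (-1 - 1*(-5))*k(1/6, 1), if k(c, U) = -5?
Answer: -20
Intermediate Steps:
(-1 - 1*(-5))*k(1/6, 1) = (-1 - 1*(-5))*(-5) = (-1 + 5)*(-5) = 4*(-5) = -20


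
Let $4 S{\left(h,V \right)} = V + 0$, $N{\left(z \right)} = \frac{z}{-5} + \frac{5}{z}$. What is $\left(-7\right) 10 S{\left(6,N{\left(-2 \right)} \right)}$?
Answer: $\frac{147}{4} \approx 36.75$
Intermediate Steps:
$N{\left(z \right)} = \frac{5}{z} - \frac{z}{5}$ ($N{\left(z \right)} = z \left(- \frac{1}{5}\right) + \frac{5}{z} = - \frac{z}{5} + \frac{5}{z} = \frac{5}{z} - \frac{z}{5}$)
$S{\left(h,V \right)} = \frac{V}{4}$ ($S{\left(h,V \right)} = \frac{V + 0}{4} = \frac{V}{4}$)
$\left(-7\right) 10 S{\left(6,N{\left(-2 \right)} \right)} = \left(-7\right) 10 \frac{\frac{5}{-2} - - \frac{2}{5}}{4} = - 70 \frac{5 \left(- \frac{1}{2}\right) + \frac{2}{5}}{4} = - 70 \frac{- \frac{5}{2} + \frac{2}{5}}{4} = - 70 \cdot \frac{1}{4} \left(- \frac{21}{10}\right) = \left(-70\right) \left(- \frac{21}{40}\right) = \frac{147}{4}$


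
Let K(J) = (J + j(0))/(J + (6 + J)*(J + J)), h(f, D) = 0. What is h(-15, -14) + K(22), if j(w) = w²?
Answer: 1/57 ≈ 0.017544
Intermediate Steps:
K(J) = J/(J + 2*J*(6 + J)) (K(J) = (J + 0²)/(J + (6 + J)*(J + J)) = (J + 0)/(J + (6 + J)*(2*J)) = J/(J + 2*J*(6 + J)))
h(-15, -14) + K(22) = 0 + 1/(13 + 2*22) = 0 + 1/(13 + 44) = 0 + 1/57 = 1/57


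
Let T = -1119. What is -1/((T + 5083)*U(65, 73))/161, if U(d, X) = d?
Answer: -1/41483260 ≈ -2.4106e-8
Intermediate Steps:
-1/((T + 5083)*U(65, 73))/161 = -1/((-1119 + 5083)*65)/161 = -(1/65)/3964/161 = -(1/3964)*(1/65)/161 = -1/(257660*161) = -1*1/41483260 = -1/41483260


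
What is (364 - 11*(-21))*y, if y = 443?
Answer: 263585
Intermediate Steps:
(364 - 11*(-21))*y = (364 - 11*(-21))*443 = (364 + 231)*443 = 595*443 = 263585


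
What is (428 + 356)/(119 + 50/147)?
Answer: 115248/17543 ≈ 6.5695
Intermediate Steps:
(428 + 356)/(119 + 50/147) = 784/(119 + 50*(1/147)) = 784/(119 + 50/147) = 784/(17543/147) = 784*(147/17543) = 115248/17543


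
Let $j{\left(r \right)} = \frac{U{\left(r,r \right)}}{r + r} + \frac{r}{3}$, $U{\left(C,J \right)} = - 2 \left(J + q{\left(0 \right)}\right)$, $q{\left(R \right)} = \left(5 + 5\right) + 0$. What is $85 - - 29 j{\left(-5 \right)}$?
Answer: $\frac{197}{3} \approx 65.667$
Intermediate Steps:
$q{\left(R \right)} = 10$ ($q{\left(R \right)} = 10 + 0 = 10$)
$U{\left(C,J \right)} = -20 - 2 J$ ($U{\left(C,J \right)} = - 2 \left(J + 10\right) = - 2 \left(10 + J\right) = -20 - 2 J$)
$j{\left(r \right)} = \frac{r}{3} + \frac{-20 - 2 r}{2 r}$ ($j{\left(r \right)} = \frac{-20 - 2 r}{r + r} + \frac{r}{3} = \frac{-20 - 2 r}{2 r} + r \frac{1}{3} = \left(-20 - 2 r\right) \frac{1}{2 r} + \frac{r}{3} = \frac{-20 - 2 r}{2 r} + \frac{r}{3} = \frac{r}{3} + \frac{-20 - 2 r}{2 r}$)
$85 - - 29 j{\left(-5 \right)} = 85 - - 29 \left(-1 - \frac{10}{-5} + \frac{1}{3} \left(-5\right)\right) = 85 - - 29 \left(-1 - -2 - \frac{5}{3}\right) = 85 - - 29 \left(-1 + 2 - \frac{5}{3}\right) = 85 - \left(-29\right) \left(- \frac{2}{3}\right) = 85 - \frac{58}{3} = \frac{197}{3}$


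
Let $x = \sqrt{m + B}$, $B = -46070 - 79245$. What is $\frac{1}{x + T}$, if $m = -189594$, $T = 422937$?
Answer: $\frac{422937}{178876020878} - \frac{i \sqrt{314909}}{178876020878} \approx 2.3644 \cdot 10^{-6} - 3.1372 \cdot 10^{-9} i$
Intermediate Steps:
$B = -125315$ ($B = -46070 - 79245 = -125315$)
$x = i \sqrt{314909}$ ($x = \sqrt{-189594 - 125315} = \sqrt{-314909} = i \sqrt{314909} \approx 561.17 i$)
$\frac{1}{x + T} = \frac{1}{i \sqrt{314909} + 422937} = \frac{1}{422937 + i \sqrt{314909}}$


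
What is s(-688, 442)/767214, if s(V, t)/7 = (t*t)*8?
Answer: 781456/54801 ≈ 14.260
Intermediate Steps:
s(V, t) = 56*t² (s(V, t) = 7*((t*t)*8) = 7*(t²*8) = 7*(8*t²) = 56*t²)
s(-688, 442)/767214 = (56*442²)/767214 = (56*195364)*(1/767214) = 10940384*(1/767214) = 781456/54801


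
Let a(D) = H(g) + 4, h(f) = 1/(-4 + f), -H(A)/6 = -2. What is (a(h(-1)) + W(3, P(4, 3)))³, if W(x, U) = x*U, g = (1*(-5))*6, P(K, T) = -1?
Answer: 2197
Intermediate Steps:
g = -30 (g = -5*6 = -30)
H(A) = 12 (H(A) = -6*(-2) = 12)
W(x, U) = U*x
a(D) = 16 (a(D) = 12 + 4 = 16)
(a(h(-1)) + W(3, P(4, 3)))³ = (16 - 1*3)³ = (16 - 3)³ = 13³ = 2197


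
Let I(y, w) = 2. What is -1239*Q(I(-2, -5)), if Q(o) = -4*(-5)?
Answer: -24780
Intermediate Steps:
Q(o) = 20
-1239*Q(I(-2, -5)) = -1239*20 = -24780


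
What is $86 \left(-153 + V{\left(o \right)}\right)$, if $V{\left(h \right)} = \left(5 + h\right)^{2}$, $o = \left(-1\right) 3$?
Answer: $-12814$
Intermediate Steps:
$o = -3$
$86 \left(-153 + V{\left(o \right)}\right) = 86 \left(-153 + \left(5 - 3\right)^{2}\right) = 86 \left(-153 + 2^{2}\right) = 86 \left(-153 + 4\right) = 86 \left(-149\right) = -12814$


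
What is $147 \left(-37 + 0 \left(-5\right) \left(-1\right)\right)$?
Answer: $-5439$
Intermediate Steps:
$147 \left(-37 + 0 \left(-5\right) \left(-1\right)\right) = 147 \left(-37 + 0 \left(-1\right)\right) = 147 \left(-37 + 0\right) = 147 \left(-37\right) = -5439$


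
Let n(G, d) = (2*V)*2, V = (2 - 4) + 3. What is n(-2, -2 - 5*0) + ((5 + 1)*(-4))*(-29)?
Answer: 700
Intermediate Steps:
V = 1 (V = -2 + 3 = 1)
n(G, d) = 4 (n(G, d) = (2*1)*2 = 2*2 = 4)
n(-2, -2 - 5*0) + ((5 + 1)*(-4))*(-29) = 4 + ((5 + 1)*(-4))*(-29) = 4 + (6*(-4))*(-29) = 4 - 24*(-29) = 4 + 696 = 700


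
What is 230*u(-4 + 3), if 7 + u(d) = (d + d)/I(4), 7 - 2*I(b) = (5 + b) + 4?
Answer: -4370/3 ≈ -1456.7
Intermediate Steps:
I(b) = -1 - b/2 (I(b) = 7/2 - ((5 + b) + 4)/2 = 7/2 - (9 + b)/2 = 7/2 + (-9/2 - b/2) = -1 - b/2)
u(d) = -7 - 2*d/3 (u(d) = -7 + (d + d)/(-1 - 1/2*4) = -7 + (2*d)/(-1 - 2) = -7 + (2*d)/(-3) = -7 + (2*d)*(-1/3) = -7 - 2*d/3)
230*u(-4 + 3) = 230*(-7 - 2*(-4 + 3)/3) = 230*(-7 - 2/3*(-1)) = 230*(-7 + 2/3) = 230*(-19/3) = -4370/3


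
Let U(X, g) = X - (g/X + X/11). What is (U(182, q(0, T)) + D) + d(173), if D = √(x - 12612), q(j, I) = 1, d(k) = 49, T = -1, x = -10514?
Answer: 429327/2002 + I*√23126 ≈ 214.45 + 152.07*I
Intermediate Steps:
D = I*√23126 (D = √(-10514 - 12612) = √(-23126) = I*√23126 ≈ 152.07*I)
U(X, g) = 10*X/11 - g/X (U(X, g) = X - (g/X + X*(1/11)) = X - (g/X + X/11) = X - (X/11 + g/X) = X + (-X/11 - g/X) = 10*X/11 - g/X)
(U(182, q(0, T)) + D) + d(173) = (((10/11)*182 - 1*1/182) + I*√23126) + 49 = ((1820/11 - 1*1*1/182) + I*√23126) + 49 = ((1820/11 - 1/182) + I*√23126) + 49 = (331229/2002 + I*√23126) + 49 = 429327/2002 + I*√23126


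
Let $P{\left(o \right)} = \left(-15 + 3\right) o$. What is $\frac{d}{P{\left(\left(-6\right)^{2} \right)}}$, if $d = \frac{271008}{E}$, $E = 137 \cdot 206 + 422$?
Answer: $- \frac{941}{42966} \approx -0.021901$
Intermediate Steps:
$P{\left(o \right)} = - 12 o$
$E = 28644$ ($E = 28222 + 422 = 28644$)
$d = \frac{22584}{2387}$ ($d = \frac{271008}{28644} = 271008 \cdot \frac{1}{28644} = \frac{22584}{2387} \approx 9.4612$)
$\frac{d}{P{\left(\left(-6\right)^{2} \right)}} = \frac{22584}{2387 \left(- 12 \left(-6\right)^{2}\right)} = \frac{22584}{2387 \left(\left(-12\right) 36\right)} = \frac{22584}{2387 \left(-432\right)} = \frac{22584}{2387} \left(- \frac{1}{432}\right) = - \frac{941}{42966}$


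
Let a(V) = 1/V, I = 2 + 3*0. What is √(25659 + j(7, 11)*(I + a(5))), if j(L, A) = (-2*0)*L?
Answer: 3*√2851 ≈ 160.18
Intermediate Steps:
j(L, A) = 0 (j(L, A) = 0*L = 0)
I = 2 (I = 2 + 0 = 2)
a(V) = 1/V
√(25659 + j(7, 11)*(I + a(5))) = √(25659 + 0*(2 + 1/5)) = √(25659 + 0*(2 + ⅕)) = √(25659 + 0*(11/5)) = √(25659 + 0) = √25659 = 3*√2851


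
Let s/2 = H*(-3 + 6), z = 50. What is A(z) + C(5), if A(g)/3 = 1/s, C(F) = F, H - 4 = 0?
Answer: 41/8 ≈ 5.1250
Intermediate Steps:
H = 4 (H = 4 + 0 = 4)
s = 24 (s = 2*(4*(-3 + 6)) = 2*(4*3) = 2*12 = 24)
A(g) = ⅛ (A(g) = 3/24 = 3*(1/24) = ⅛)
A(z) + C(5) = ⅛ + 5 = 41/8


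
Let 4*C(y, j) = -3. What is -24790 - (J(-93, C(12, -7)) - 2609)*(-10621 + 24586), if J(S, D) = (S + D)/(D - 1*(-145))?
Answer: 21013746290/577 ≈ 3.6419e+7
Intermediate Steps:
C(y, j) = -¾ (C(y, j) = (¼)*(-3) = -¾)
J(S, D) = (D + S)/(145 + D) (J(S, D) = (D + S)/(D + 145) = (D + S)/(145 + D))
-24790 - (J(-93, C(12, -7)) - 2609)*(-10621 + 24586) = -24790 - ((-¾ - 93)/(145 - ¾) - 2609)*(-10621 + 24586) = -24790 - (-375/4/(577/4) - 2609)*13965 = -24790 - ((4/577)*(-375/4) - 2609)*13965 = -24790 - (-375/577 - 2609)*13965 = -24790 - (-1505768)*13965/577 = -24790 - 1*(-21028050120/577) = -24790 + 21028050120/577 = 21013746290/577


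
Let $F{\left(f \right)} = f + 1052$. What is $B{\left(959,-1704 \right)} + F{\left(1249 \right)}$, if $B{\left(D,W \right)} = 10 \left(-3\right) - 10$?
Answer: $2261$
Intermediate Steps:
$B{\left(D,W \right)} = -40$ ($B{\left(D,W \right)} = -30 - 10 = -40$)
$F{\left(f \right)} = 1052 + f$
$B{\left(959,-1704 \right)} + F{\left(1249 \right)} = -40 + \left(1052 + 1249\right) = -40 + 2301 = 2261$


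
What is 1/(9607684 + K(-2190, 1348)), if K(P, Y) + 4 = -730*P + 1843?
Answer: 1/11208223 ≈ 8.9220e-8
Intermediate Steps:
K(P, Y) = 1839 - 730*P (K(P, Y) = -4 + (-730*P + 1843) = -4 + (1843 - 730*P) = 1839 - 730*P)
1/(9607684 + K(-2190, 1348)) = 1/(9607684 + (1839 - 730*(-2190))) = 1/(9607684 + (1839 + 1598700)) = 1/(9607684 + 1600539) = 1/11208223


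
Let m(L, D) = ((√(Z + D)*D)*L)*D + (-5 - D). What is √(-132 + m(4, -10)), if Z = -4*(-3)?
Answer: √(-127 + 400*√2) ≈ 20.945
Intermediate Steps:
Z = 12
m(L, D) = -5 - D + L*D²*√(12 + D) (m(L, D) = ((√(12 + D)*D)*L)*D + (-5 - D) = ((D*√(12 + D))*L)*D + (-5 - D) = (D*L*√(12 + D))*D + (-5 - D) = L*D²*√(12 + D) + (-5 - D) = -5 - D + L*D²*√(12 + D))
√(-132 + m(4, -10)) = √(-132 + (-5 - 1*(-10) + 4*(-10)²*√(12 - 10))) = √(-132 + (-5 + 10 + 4*100*√2)) = √(-132 + (-5 + 10 + 400*√2)) = √(-132 + (5 + 400*√2)) = √(-127 + 400*√2)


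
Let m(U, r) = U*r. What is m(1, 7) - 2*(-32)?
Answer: 71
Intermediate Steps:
m(1, 7) - 2*(-32) = 1*7 - 2*(-32) = 7 + 64 = 71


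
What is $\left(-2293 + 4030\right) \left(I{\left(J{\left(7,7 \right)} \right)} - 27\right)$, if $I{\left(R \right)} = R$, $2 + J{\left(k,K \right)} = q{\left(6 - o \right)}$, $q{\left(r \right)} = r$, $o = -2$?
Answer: $-36477$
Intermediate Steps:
$J{\left(k,K \right)} = 6$ ($J{\left(k,K \right)} = -2 + \left(6 - -2\right) = -2 + \left(6 + 2\right) = -2 + 8 = 6$)
$\left(-2293 + 4030\right) \left(I{\left(J{\left(7,7 \right)} \right)} - 27\right) = \left(-2293 + 4030\right) \left(6 - 27\right) = 1737 \left(6 - 27\right) = 1737 \left(-21\right) = -36477$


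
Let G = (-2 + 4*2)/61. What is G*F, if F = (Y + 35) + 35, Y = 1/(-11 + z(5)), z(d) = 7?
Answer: 837/122 ≈ 6.8607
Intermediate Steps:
Y = -¼ (Y = 1/(-11 + 7) = 1/(-4) = -¼ ≈ -0.25000)
F = 279/4 (F = (-¼ + 35) + 35 = 139/4 + 35 = 279/4 ≈ 69.750)
G = 6/61 (G = (-2 + 8)*(1/61) = 6*(1/61) = 6/61 ≈ 0.098361)
G*F = (6/61)*(279/4) = 837/122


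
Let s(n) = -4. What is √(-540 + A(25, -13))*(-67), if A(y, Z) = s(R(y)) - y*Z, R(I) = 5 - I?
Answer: -67*I*√219 ≈ -991.51*I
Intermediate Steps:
A(y, Z) = -4 - Z*y (A(y, Z) = -4 - y*Z = -4 - Z*y)
√(-540 + A(25, -13))*(-67) = √(-540 + (-4 - 1*(-13)*25))*(-67) = √(-540 + (-4 + 325))*(-67) = √(-540 + 321)*(-67) = √(-219)*(-67) = (I*√219)*(-67) = -67*I*√219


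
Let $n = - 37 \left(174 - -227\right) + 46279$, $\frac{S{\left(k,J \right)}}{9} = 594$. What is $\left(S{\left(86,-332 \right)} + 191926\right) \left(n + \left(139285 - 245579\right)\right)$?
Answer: $-14766203744$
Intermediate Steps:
$S{\left(k,J \right)} = 5346$ ($S{\left(k,J \right)} = 9 \cdot 594 = 5346$)
$n = 31442$ ($n = - 37 \left(174 + 227\right) + 46279 = \left(-37\right) 401 + 46279 = -14837 + 46279 = 31442$)
$\left(S{\left(86,-332 \right)} + 191926\right) \left(n + \left(139285 - 245579\right)\right) = \left(5346 + 191926\right) \left(31442 + \left(139285 - 245579\right)\right) = 197272 \left(31442 + \left(139285 - 245579\right)\right) = 197272 \left(31442 - 106294\right) = 197272 \left(-74852\right) = -14766203744$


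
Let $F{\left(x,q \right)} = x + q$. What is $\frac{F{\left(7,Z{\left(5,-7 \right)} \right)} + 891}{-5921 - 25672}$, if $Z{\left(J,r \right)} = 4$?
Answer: $- \frac{902}{31593} \approx -0.028551$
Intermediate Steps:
$F{\left(x,q \right)} = q + x$
$\frac{F{\left(7,Z{\left(5,-7 \right)} \right)} + 891}{-5921 - 25672} = \frac{\left(4 + 7\right) + 891}{-5921 - 25672} = \frac{11 + 891}{-5921 - 25672} = \frac{902}{-5921 - 25672} = \frac{902}{-31593} = 902 \left(- \frac{1}{31593}\right) = - \frac{902}{31593}$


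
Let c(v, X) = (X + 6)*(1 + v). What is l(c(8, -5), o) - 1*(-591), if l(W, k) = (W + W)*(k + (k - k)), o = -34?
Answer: -21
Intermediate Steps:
c(v, X) = (1 + v)*(6 + X) (c(v, X) = (6 + X)*(1 + v) = (1 + v)*(6 + X))
l(W, k) = 2*W*k (l(W, k) = (2*W)*(k + 0) = (2*W)*k = 2*W*k)
l(c(8, -5), o) - 1*(-591) = 2*(6 - 5 + 6*8 - 5*8)*(-34) - 1*(-591) = 2*(6 - 5 + 48 - 40)*(-34) + 591 = 2*9*(-34) + 591 = -612 + 591 = -21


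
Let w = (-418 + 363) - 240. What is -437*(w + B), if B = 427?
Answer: -57684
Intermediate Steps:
w = -295 (w = -55 - 240 = -295)
-437*(w + B) = -437*(-295 + 427) = -437*132 = -57684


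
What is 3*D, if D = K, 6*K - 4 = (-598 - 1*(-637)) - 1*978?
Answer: -935/2 ≈ -467.50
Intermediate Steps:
K = -935/6 (K = ⅔ + ((-598 - 1*(-637)) - 1*978)/6 = ⅔ + ((-598 + 637) - 978)/6 = ⅔ + (39 - 978)/6 = ⅔ + (⅙)*(-939) = ⅔ - 313/2 = -935/6 ≈ -155.83)
D = -935/6 ≈ -155.83
3*D = 3*(-935/6) = -935/2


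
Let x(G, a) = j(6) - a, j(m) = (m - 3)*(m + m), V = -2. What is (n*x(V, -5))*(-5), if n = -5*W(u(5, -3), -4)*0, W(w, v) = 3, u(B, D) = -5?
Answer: 0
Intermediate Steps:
j(m) = 2*m*(-3 + m) (j(m) = (-3 + m)*(2*m) = 2*m*(-3 + m))
n = 0 (n = -5*3*0 = -15*0 = 0)
x(G, a) = 36 - a (x(G, a) = 2*6*(-3 + 6) - a = 2*6*3 - a = 36 - a)
(n*x(V, -5))*(-5) = (0*(36 - 1*(-5)))*(-5) = (0*(36 + 5))*(-5) = (0*41)*(-5) = 0*(-5) = 0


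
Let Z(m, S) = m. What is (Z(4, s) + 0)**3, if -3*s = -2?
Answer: 64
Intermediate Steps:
s = 2/3 (s = -1/3*(-2) = 2/3 ≈ 0.66667)
(Z(4, s) + 0)**3 = (4 + 0)**3 = 4**3 = 64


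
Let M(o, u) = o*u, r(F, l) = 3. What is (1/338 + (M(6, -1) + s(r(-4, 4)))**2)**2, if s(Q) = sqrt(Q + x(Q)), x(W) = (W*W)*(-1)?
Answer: 4133065/114244 - 121692*I*sqrt(6)/169 ≈ 36.178 - 1763.8*I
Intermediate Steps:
x(W) = -W**2 (x(W) = W**2*(-1) = -W**2)
s(Q) = sqrt(Q - Q**2)
(1/338 + (M(6, -1) + s(r(-4, 4)))**2)**2 = (1/338 + (6*(-1) + sqrt(3*(1 - 1*3)))**2)**2 = (1/338 + (-6 + sqrt(3*(1 - 3)))**2)**2 = (1/338 + (-6 + sqrt(3*(-2)))**2)**2 = (1/338 + (-6 + sqrt(-6))**2)**2 = (1/338 + (-6 + I*sqrt(6))**2)**2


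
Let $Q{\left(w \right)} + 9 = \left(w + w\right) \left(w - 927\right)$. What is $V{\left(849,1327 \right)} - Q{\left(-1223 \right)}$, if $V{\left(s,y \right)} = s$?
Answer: $-5258042$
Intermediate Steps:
$Q{\left(w \right)} = -9 + 2 w \left(-927 + w\right)$ ($Q{\left(w \right)} = -9 + \left(w + w\right) \left(w - 927\right) = -9 + 2 w \left(-927 + w\right)$)
$V{\left(849,1327 \right)} - Q{\left(-1223 \right)} = 849 - \left(-9 - -2267442 + 2 \left(-1223\right)^{2}\right) = 849 - \left(-9 + 2267442 + 2 \cdot 1495729\right) = 849 - \left(-9 + 2267442 + 2991458\right) = 849 - 5258891 = -5258042$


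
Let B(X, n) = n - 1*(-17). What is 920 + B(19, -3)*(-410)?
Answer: -4820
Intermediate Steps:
B(X, n) = 17 + n (B(X, n) = n + 17 = 17 + n)
920 + B(19, -3)*(-410) = 920 + (17 - 3)*(-410) = 920 + 14*(-410) = 920 - 5740 = -4820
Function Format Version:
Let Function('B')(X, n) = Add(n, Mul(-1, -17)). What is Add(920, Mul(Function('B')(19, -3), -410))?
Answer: -4820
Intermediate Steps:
Function('B')(X, n) = Add(17, n) (Function('B')(X, n) = Add(n, 17) = Add(17, n))
Add(920, Mul(Function('B')(19, -3), -410)) = Add(920, Mul(Add(17, -3), -410)) = Add(920, Mul(14, -410)) = Add(920, -5740) = -4820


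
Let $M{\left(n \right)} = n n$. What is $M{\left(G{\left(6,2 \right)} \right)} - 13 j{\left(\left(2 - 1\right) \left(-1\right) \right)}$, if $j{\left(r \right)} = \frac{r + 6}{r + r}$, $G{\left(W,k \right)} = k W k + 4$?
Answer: $\frac{1633}{2} \approx 816.5$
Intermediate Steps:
$G{\left(W,k \right)} = 4 + W k^{2}$ ($G{\left(W,k \right)} = W k k + 4 = W k^{2} + 4 = 4 + W k^{2}$)
$j{\left(r \right)} = \frac{6 + r}{2 r}$
$M{\left(n \right)} = n^{2}$
$M{\left(G{\left(6,2 \right)} \right)} - 13 j{\left(\left(2 - 1\right) \left(-1\right) \right)} = \left(4 + 6 \cdot 2^{2}\right)^{2} - 13 \frac{6 + \left(2 - 1\right) \left(-1\right)}{2 \left(2 - 1\right) \left(-1\right)} = \left(4 + 6 \cdot 4\right)^{2} - 13 \frac{6 + 1 \left(-1\right)}{2 \cdot 1 \left(-1\right)} = \left(4 + 24\right)^{2} - 13 \frac{6 - 1}{2 \left(-1\right)} = 28^{2} - 13 \cdot \frac{1}{2} \left(-1\right) 5 = 784 - - \frac{65}{2} = 784 + \frac{65}{2} = \frac{1633}{2}$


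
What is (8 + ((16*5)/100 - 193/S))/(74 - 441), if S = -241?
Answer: -11569/442235 ≈ -0.026160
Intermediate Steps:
(8 + ((16*5)/100 - 193/S))/(74 - 441) = (8 + ((16*5)/100 - 193/(-241)))/(74 - 441) = (8 + (80*(1/100) - 193*(-1/241)))/(-367) = (8 + (⅘ + 193/241))*(-1/367) = (8 + 1929/1205)*(-1/367) = (11569/1205)*(-1/367) = -11569/442235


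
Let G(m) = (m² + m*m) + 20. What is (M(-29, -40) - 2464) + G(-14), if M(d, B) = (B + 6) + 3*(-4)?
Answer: -2098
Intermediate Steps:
M(d, B) = -6 + B (M(d, B) = (6 + B) - 12 = -6 + B)
G(m) = 20 + 2*m² (G(m) = (m² + m²) + 20 = 2*m² + 20 = 20 + 2*m²)
(M(-29, -40) - 2464) + G(-14) = ((-6 - 40) - 2464) + (20 + 2*(-14)²) = (-46 - 2464) + (20 + 2*196) = -2510 + (20 + 392) = -2510 + 412 = -2098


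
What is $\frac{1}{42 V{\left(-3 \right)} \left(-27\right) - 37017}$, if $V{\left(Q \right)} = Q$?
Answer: $- \frac{1}{33615} \approx -2.9749 \cdot 10^{-5}$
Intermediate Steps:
$\frac{1}{42 V{\left(-3 \right)} \left(-27\right) - 37017} = \frac{1}{42 \left(-3\right) \left(-27\right) - 37017} = \frac{1}{\left(-126\right) \left(-27\right) - 37017} = \frac{1}{3402 - 37017} = \frac{1}{-33615} = - \frac{1}{33615}$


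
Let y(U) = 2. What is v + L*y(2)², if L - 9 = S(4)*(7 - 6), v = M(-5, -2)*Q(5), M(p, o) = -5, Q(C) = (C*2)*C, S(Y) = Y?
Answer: -198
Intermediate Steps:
Q(C) = 2*C² (Q(C) = (2*C)*C = 2*C²)
v = -250 (v = -10*5² = -10*25 = -5*50 = -250)
L = 13 (L = 9 + 4*(7 - 6) = 9 + 4*1 = 9 + 4 = 13)
v + L*y(2)² = -250 + 13*2² = -250 + 13*4 = -250 + 52 = -198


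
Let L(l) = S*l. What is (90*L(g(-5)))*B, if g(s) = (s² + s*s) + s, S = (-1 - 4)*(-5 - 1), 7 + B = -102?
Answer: -13243500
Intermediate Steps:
B = -109 (B = -7 - 102 = -109)
S = 30 (S = -5*(-6) = 30)
g(s) = s + 2*s² (g(s) = (s² + s²) + s = 2*s² + s = s + 2*s²)
L(l) = 30*l
(90*L(g(-5)))*B = (90*(30*(-5*(1 + 2*(-5)))))*(-109) = (90*(30*(-5*(1 - 10))))*(-109) = (90*(30*(-5*(-9))))*(-109) = (90*(30*45))*(-109) = (90*1350)*(-109) = 121500*(-109) = -13243500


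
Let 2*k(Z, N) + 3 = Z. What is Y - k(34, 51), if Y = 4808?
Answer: 9585/2 ≈ 4792.5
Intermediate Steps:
k(Z, N) = -3/2 + Z/2
Y - k(34, 51) = 4808 - (-3/2 + (½)*34) = 4808 - (-3/2 + 17) = 4808 - 1*31/2 = 4808 - 31/2 = 9585/2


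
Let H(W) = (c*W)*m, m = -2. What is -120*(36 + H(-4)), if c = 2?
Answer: -6240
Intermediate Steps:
H(W) = -4*W (H(W) = (2*W)*(-2) = -4*W)
-120*(36 + H(-4)) = -120*(36 - 4*(-4)) = -120*(36 + 16) = -120*52 = -6240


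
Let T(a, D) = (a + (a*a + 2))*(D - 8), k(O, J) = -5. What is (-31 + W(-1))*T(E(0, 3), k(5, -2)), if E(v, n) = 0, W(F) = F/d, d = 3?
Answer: 2444/3 ≈ 814.67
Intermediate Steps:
W(F) = F/3
T(a, D) = (-8 + D)*(2 + a + a²) (T(a, D) = (a + (a² + 2))*(-8 + D) = (a + (2 + a²))*(-8 + D) = (2 + a + a²)*(-8 + D) = (-8 + D)*(2 + a + a²))
(-31 + W(-1))*T(E(0, 3), k(5, -2)) = (-31 + (⅓)*(-1))*(-16 - 8*0 - 8*0² + 2*(-5) - 5*0 - 5*0²) = (-31 - ⅓)*(-16 + 0 - 8*0 - 10 + 0 - 5*0) = -94*(-16 + 0 + 0 - 10 + 0 + 0)/3 = -94/3*(-26) = 2444/3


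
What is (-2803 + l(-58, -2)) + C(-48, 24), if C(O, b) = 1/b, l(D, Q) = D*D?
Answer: 13465/24 ≈ 561.04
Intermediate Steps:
l(D, Q) = D²
(-2803 + l(-58, -2)) + C(-48, 24) = (-2803 + (-58)²) + 1/24 = (-2803 + 3364) + 1/24 = 561 + 1/24 = 13465/24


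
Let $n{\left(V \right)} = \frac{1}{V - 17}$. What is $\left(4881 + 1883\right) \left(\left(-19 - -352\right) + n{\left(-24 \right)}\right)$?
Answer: $\frac{92342128}{41} \approx 2.2522 \cdot 10^{6}$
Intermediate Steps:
$n{\left(V \right)} = \frac{1}{-17 + V}$
$\left(4881 + 1883\right) \left(\left(-19 - -352\right) + n{\left(-24 \right)}\right) = \left(4881 + 1883\right) \left(\left(-19 - -352\right) + \frac{1}{-17 - 24}\right) = 6764 \left(\left(-19 + 352\right) + \frac{1}{-41}\right) = 6764 \left(333 - \frac{1}{41}\right) = 6764 \cdot \frac{13652}{41} = \frac{92342128}{41}$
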